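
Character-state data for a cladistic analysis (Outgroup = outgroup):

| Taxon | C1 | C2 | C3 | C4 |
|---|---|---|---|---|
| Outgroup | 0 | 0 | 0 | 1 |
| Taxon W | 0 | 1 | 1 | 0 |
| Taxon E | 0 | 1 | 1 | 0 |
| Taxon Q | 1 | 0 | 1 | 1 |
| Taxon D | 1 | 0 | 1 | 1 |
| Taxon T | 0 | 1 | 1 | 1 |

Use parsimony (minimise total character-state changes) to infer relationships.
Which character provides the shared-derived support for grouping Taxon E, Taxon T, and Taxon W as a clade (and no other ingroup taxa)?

C2

Character polarity is set by the outgroup: the derived state is whichever differs from the outgroup's state, so for C4 the derived state is '0', and for the remaining characters it is '1'.
C1: derived state '1' in Taxon D and Taxon Q only — synapomorphy for {Taxon D, Taxon Q}.
C2: derived state '1' in Taxon E, Taxon T, and Taxon W only — synapomorphy for {Taxon E, Taxon T, Taxon W}.
C3 (derived state '1') is shared by all ingroup taxa — unites the whole ingroup.
C4: derived state '0' in Taxon E and Taxon W only — synapomorphy for {Taxon E, Taxon W}.
Most parsimonious ingroup topology: (((Taxon W,Taxon E),Taxon T),(Taxon Q,Taxon D)).
The clade {Taxon E, Taxon T, Taxon W} is supported by C2: its derived state '1' occurs in exactly those taxa and in no other taxon (including the outgroup).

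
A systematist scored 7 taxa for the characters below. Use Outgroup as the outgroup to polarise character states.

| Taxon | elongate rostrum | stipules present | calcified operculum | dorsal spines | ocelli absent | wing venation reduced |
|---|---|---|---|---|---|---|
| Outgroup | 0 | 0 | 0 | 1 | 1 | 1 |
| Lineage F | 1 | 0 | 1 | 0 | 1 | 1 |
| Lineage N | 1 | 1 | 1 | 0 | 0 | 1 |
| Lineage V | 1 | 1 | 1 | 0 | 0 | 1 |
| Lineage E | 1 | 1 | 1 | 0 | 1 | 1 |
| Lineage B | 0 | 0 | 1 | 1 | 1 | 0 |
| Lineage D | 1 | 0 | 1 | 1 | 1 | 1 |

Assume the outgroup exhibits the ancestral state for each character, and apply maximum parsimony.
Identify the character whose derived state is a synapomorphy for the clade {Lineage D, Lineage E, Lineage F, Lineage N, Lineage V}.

Character polarity is set by the outgroup: the derived state is whichever differs from the outgroup's state, so for dorsal spines, ocelli absent, wing venation reduced the derived state is '0', and for the remaining characters it is '1'.
elongate rostrum (derived state '1') is shared by Lineage D, Lineage E, Lineage F, Lineage N, and Lineage V — a synapomorphy uniting that clade.
stipules present (derived state '1') is shared by Lineage E, Lineage N, and Lineage V — a synapomorphy uniting that clade.
All ingroup taxa share the derived state '1' for calcified operculum; it defines the ingroup but does not resolve relationships within it.
dorsal spines: derived state '0' in Lineage E, Lineage F, Lineage N, and Lineage V only — synapomorphy for {Lineage E, Lineage F, Lineage N, Lineage V}.
ocelli absent: derived state '0' in Lineage N and Lineage V only — synapomorphy for {Lineage N, Lineage V}.
wing venation reduced (derived state '0') is unique to Lineage B (autapomorphy; uninformative for grouping).
Most parsimonious ingroup topology: (((Lineage F,((Lineage N,Lineage V),Lineage E)),Lineage D),Lineage B).
The clade {Lineage D, Lineage E, Lineage F, Lineage N, Lineage V} is supported by elongate rostrum: its derived state '1' occurs in exactly those taxa and in no other taxon (including the outgroup).

elongate rostrum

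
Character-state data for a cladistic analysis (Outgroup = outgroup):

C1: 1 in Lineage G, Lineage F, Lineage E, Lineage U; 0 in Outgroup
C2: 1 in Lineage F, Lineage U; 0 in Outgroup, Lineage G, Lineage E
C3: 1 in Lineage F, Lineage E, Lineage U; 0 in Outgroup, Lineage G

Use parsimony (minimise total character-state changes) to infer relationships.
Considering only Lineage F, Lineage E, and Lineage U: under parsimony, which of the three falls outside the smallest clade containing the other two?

Lineage E

The outgroup has state '0' for every character, so '1' is the derived state throughout.
C1 (derived state '1') is shared by all ingroup taxa — unites the whole ingroup.
Only Lineage F and Lineage U show the derived state '1' for C2, supporting them as a clade.
C3 (derived state '1') is shared by Lineage E, Lineage F, and Lineage U — a synapomorphy uniting that clade.
Most parsimonious ingroup topology: (Lineage G,((Lineage F,Lineage U),Lineage E)).
Lineage U and Lineage F share a more recent common ancestor with each other than either does with Lineage E, so Lineage E is the least closely related of the three.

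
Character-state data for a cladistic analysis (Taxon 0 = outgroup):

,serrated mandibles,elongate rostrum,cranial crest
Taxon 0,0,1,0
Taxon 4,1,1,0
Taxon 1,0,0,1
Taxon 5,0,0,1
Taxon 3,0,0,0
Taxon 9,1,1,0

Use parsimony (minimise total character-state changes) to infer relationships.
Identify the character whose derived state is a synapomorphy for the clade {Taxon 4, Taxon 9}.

Character polarity is set by the outgroup: the derived state is whichever differs from the outgroup's state, so for elongate rostrum the derived state is '0', and for the remaining characters it is '1'.
serrated mandibles: derived state '1' in Taxon 4 and Taxon 9 only — synapomorphy for {Taxon 4, Taxon 9}.
Only Taxon 1, Taxon 3, and Taxon 5 show the derived state '0' for elongate rostrum, supporting them as a clade.
cranial crest: derived state '1' in Taxon 1 and Taxon 5 only — synapomorphy for {Taxon 1, Taxon 5}.
Most parsimonious ingroup topology: ((Taxon 4,Taxon 9),((Taxon 1,Taxon 5),Taxon 3)).
The clade {Taxon 4, Taxon 9} is supported by serrated mandibles: its derived state '1' occurs in exactly those taxa and in no other taxon (including the outgroup).

serrated mandibles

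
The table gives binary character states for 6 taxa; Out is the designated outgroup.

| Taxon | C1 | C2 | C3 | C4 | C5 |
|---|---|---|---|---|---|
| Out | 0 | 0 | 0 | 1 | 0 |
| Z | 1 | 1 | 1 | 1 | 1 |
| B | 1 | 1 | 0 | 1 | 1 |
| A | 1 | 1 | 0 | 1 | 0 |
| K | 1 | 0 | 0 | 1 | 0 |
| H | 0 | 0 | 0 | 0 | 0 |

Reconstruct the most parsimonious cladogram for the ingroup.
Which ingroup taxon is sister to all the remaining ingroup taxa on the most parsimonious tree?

H

Character polarity is set by the outgroup: the derived state is whichever differs from the outgroup's state, so for C4 the derived state is '0', and for the remaining characters it is '1'.
C1 (derived state '1') is shared by A, B, K, and Z — a synapomorphy uniting that clade.
C2 (derived state '1') is shared by A, B, and Z — a synapomorphy uniting that clade.
C3 (derived state '1') is unique to Z (autapomorphy; uninformative for grouping).
C4 (derived state '0') is unique to H (autapomorphy; uninformative for grouping).
C5 (derived state '1') is shared by B and Z — a synapomorphy uniting that clade.
Most parsimonious ingroup topology: ((((Z,B),A),K),H).
H is sister to the clade containing all other ingroup taxa, so it is the earliest-diverging (most basal) ingroup lineage.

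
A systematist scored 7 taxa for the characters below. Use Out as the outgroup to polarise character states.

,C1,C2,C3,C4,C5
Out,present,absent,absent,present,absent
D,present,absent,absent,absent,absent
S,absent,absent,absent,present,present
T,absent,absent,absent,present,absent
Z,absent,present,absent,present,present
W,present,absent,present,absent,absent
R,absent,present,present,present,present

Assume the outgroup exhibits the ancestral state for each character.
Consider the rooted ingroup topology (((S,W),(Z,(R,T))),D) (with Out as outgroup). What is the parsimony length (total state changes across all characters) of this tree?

11

Map each character onto (((S,W),(Z,(R,T))),D) (rooted by Out) and count the minimum state changes it requires (Fitch parsimony):
C1: 2; C2: 2; C3: 2; C4: 2; C5: 3.
Total tree length = 11.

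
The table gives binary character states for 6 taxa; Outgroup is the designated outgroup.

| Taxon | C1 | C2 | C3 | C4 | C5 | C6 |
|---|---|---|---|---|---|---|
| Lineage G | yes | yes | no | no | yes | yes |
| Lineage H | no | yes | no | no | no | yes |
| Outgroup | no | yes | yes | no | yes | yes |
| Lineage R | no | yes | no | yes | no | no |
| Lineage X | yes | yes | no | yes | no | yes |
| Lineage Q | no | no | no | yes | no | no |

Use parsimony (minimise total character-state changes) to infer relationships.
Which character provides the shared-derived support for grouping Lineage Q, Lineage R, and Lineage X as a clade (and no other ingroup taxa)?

C4

Character polarity is set by the outgroup: the derived state is whichever differs from the outgroup's state, so for C2, C3, C5, C6 the derived state is 'no', and for the remaining characters it is 'yes'.
C1 groups Lineage G and Lineage X, which is incompatible with the clades supported by the remaining characters; treating it as convergent (homoplasy) costs fewer steps than any alternative tree.
C2 (derived state 'no') is unique to Lineage Q (autapomorphy; uninformative for grouping).
C3 (derived state 'no') is shared by all ingroup taxa — unites the whole ingroup.
C4 (derived state 'yes') is shared by Lineage Q, Lineage R, and Lineage X — a synapomorphy uniting that clade.
C5: derived state 'no' in Lineage H, Lineage Q, Lineage R, and Lineage X only — synapomorphy for {Lineage H, Lineage Q, Lineage R, Lineage X}.
C6: derived state 'no' in Lineage Q and Lineage R only — synapomorphy for {Lineage Q, Lineage R}.
Most parsimonious ingroup topology: (((Lineage X,(Lineage R,Lineage Q)),Lineage H),Lineage G).
The clade {Lineage Q, Lineage R, Lineage X} is supported by C4: its derived state 'yes' occurs in exactly those taxa and in no other taxon (including the outgroup).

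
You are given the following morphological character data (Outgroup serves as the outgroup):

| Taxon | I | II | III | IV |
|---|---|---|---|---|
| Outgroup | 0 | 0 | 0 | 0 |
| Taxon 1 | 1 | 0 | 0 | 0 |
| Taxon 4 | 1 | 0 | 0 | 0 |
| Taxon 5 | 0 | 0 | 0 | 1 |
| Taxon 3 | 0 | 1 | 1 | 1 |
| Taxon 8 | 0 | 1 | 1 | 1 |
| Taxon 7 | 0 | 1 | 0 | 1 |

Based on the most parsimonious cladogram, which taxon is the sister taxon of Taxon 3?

Taxon 8

The outgroup has state '0' for every character, so '1' is the derived state throughout.
Only Taxon 1 and Taxon 4 show the derived state '1' for I, supporting them as a clade.
Only Taxon 3, Taxon 7, and Taxon 8 show the derived state '1' for II, supporting them as a clade.
Only Taxon 3 and Taxon 8 show the derived state '1' for III, supporting them as a clade.
IV (derived state '1') is shared by Taxon 3, Taxon 5, Taxon 7, and Taxon 8 — a synapomorphy uniting that clade.
Most parsimonious ingroup topology: ((Taxon 1,Taxon 4),(Taxon 5,((Taxon 3,Taxon 8),Taxon 7))).
Taxon 3 and Taxon 8 form a cherry on this tree, so they are sister taxa.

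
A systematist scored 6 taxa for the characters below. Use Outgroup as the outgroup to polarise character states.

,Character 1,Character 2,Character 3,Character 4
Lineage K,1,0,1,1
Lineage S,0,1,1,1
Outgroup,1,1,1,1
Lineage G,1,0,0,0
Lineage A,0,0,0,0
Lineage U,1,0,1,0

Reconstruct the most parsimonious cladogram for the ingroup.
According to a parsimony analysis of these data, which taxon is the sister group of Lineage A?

Lineage G

The outgroup has state '1' for every character, so '0' is the derived state throughout.
Character 1 (state '0') occurs in Lineage A and Lineage S but conflicts with the nesting implied by the other characters — most parsimoniously interpreted as homoplasy.
Character 2 (derived state '0') is shared by Lineage A, Lineage G, Lineage K, and Lineage U — a synapomorphy uniting that clade.
Only Lineage A and Lineage G show the derived state '0' for Character 3, supporting them as a clade.
Character 4: derived state '0' in Lineage A, Lineage G, and Lineage U only — synapomorphy for {Lineage A, Lineage G, Lineage U}.
Most parsimonious ingroup topology: ((((Lineage G,Lineage A),Lineage U),Lineage K),Lineage S).
Lineage A and Lineage G form a cherry on this tree, so they are sister taxa.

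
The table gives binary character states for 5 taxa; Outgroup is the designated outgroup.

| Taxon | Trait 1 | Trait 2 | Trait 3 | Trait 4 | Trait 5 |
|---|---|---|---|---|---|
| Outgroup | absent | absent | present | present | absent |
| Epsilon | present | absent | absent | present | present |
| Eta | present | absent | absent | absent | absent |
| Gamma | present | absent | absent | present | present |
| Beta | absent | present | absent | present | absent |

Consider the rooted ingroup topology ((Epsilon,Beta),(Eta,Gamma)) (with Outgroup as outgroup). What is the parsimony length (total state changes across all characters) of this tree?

Map each character onto ((Epsilon,Beta),(Eta,Gamma)) (rooted by Outgroup) and count the minimum state changes it requires (Fitch parsimony):
Trait 1: 2; Trait 2: 1; Trait 3: 1; Trait 4: 1; Trait 5: 2.
Total tree length = 7.

7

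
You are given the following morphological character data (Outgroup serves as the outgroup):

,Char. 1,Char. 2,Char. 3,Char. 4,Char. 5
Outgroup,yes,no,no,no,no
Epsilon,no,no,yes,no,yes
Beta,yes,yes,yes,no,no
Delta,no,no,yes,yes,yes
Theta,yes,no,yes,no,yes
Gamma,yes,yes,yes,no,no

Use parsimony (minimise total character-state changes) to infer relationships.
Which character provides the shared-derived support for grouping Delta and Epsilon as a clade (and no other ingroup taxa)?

Character polarity is set by the outgroup: the derived state is whichever differs from the outgroup's state, so for Char. 1 the derived state is 'no', and for the remaining characters it is 'yes'.
Char. 1 (derived state 'no') is shared by Delta and Epsilon — a synapomorphy uniting that clade.
Char. 2 (derived state 'yes') is shared by Beta and Gamma — a synapomorphy uniting that clade.
All ingroup taxa share the derived state 'yes' for Char. 3; it defines the ingroup but does not resolve relationships within it.
Char. 4 (derived state 'yes') is unique to Delta (autapomorphy; uninformative for grouping).
Char. 5: derived state 'yes' in Delta, Epsilon, and Theta only — synapomorphy for {Delta, Epsilon, Theta}.
Most parsimonious ingroup topology: (((Epsilon,Delta),Theta),(Beta,Gamma)).
The clade {Delta, Epsilon} is supported by Char. 1: its derived state 'no' occurs in exactly those taxa and in no other taxon (including the outgroup).

Char. 1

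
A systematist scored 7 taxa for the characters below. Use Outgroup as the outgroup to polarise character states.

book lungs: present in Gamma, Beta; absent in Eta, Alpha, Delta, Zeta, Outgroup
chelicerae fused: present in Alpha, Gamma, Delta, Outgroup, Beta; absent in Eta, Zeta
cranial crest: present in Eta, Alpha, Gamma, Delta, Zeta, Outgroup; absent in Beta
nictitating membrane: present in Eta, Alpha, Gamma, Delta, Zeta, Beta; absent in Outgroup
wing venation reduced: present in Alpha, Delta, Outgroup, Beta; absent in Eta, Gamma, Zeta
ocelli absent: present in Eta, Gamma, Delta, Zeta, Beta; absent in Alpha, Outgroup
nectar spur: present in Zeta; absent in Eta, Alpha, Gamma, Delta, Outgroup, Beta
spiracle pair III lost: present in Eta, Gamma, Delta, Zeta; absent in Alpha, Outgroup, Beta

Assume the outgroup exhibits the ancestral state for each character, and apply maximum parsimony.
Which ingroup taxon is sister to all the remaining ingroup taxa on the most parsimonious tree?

Alpha

Character polarity is set by the outgroup: the derived state is whichever differs from the outgroup's state, so for chelicerae fused, cranial crest, wing venation reduced the derived state is 'absent', and for the remaining characters it is 'present'.
book lungs (state 'present') occurs in Beta and Gamma but conflicts with the nesting implied by the other characters — most parsimoniously interpreted as homoplasy.
Only Eta and Zeta show the derived state 'absent' for chelicerae fused, supporting them as a clade.
cranial crest: derived state 'absent' in Beta only — an autapomorphy, so it tells us nothing about relationships among taxa.
nictitating membrane (derived state 'present') is shared by all ingroup taxa — unites the whole ingroup.
wing venation reduced (derived state 'absent') is shared by Eta, Gamma, and Zeta — a synapomorphy uniting that clade.
ocelli absent (derived state 'present') is shared by Beta, Delta, Eta, Gamma, and Zeta — a synapomorphy uniting that clade.
nectar spur: derived state 'present' in Zeta only — an autapomorphy, so it tells us nothing about relationships among taxa.
spiracle pair III lost: derived state 'present' in Delta, Eta, Gamma, and Zeta only — synapomorphy for {Delta, Eta, Gamma, Zeta}.
Most parsimonious ingroup topology: (((((Zeta,Eta),Gamma),Delta),Beta),Alpha).
Alpha is sister to the clade containing all other ingroup taxa, so it is the earliest-diverging (most basal) ingroup lineage.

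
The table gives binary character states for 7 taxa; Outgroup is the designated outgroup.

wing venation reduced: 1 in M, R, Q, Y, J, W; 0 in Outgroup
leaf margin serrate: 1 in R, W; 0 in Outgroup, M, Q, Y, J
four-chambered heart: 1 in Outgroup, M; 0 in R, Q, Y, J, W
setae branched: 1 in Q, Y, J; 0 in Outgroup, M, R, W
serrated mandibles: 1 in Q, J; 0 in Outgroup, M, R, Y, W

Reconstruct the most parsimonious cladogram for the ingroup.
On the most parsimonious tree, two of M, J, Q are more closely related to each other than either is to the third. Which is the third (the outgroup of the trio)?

Character polarity is set by the outgroup: the derived state is whichever differs from the outgroup's state, so for four-chambered heart the derived state is '0', and for the remaining characters it is '1'.
All ingroup taxa share the derived state '1' for wing venation reduced; it defines the ingroup but does not resolve relationships within it.
Only R and W show the derived state '1' for leaf margin serrate, supporting them as a clade.
Only J, Q, R, W, and Y show the derived state '0' for four-chambered heart, supporting them as a clade.
Only J, Q, and Y show the derived state '1' for setae branched, supporting them as a clade.
Only J and Q show the derived state '1' for serrated mandibles, supporting them as a clade.
Most parsimonious ingroup topology: (M,((R,W),((Q,J),Y))).
J and Q share a more recent common ancestor with each other than either does with M, so M is the least closely related of the three.

M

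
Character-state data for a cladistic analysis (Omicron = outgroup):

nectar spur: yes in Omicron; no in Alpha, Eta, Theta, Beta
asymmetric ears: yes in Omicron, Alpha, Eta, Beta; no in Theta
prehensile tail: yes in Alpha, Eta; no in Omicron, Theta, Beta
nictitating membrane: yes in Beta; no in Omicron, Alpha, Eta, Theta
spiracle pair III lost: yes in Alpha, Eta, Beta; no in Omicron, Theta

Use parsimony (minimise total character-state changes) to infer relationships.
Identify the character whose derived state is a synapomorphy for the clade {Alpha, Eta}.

Character polarity is set by the outgroup: the derived state is whichever differs from the outgroup's state, so for nectar spur, asymmetric ears the derived state is 'no', and for the remaining characters it is 'yes'.
nectar spur (derived state 'no') is shared by all ingroup taxa — unites the whole ingroup.
asymmetric ears (derived state 'no') is unique to Theta (autapomorphy; uninformative for grouping).
prehensile tail: derived state 'yes' in Alpha and Eta only — synapomorphy for {Alpha, Eta}.
nictitating membrane: derived state 'yes' in Beta only — an autapomorphy, so it tells us nothing about relationships among taxa.
spiracle pair III lost (derived state 'yes') is shared by Alpha, Beta, and Eta — a synapomorphy uniting that clade.
Most parsimonious ingroup topology: (((Alpha,Eta),Beta),Theta).
The clade {Alpha, Eta} is supported by prehensile tail: its derived state 'yes' occurs in exactly those taxa and in no other taxon (including the outgroup).

prehensile tail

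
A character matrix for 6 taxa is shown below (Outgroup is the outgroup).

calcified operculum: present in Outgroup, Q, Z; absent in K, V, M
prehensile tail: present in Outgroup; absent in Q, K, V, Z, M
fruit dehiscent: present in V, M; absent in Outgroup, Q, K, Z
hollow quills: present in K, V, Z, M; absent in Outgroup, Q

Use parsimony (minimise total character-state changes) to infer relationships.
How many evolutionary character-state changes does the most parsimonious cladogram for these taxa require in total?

4

Character polarity is set by the outgroup: the derived state is whichever differs from the outgroup's state, so for calcified operculum, prehensile tail the derived state is 'absent', and for the remaining characters it is 'present'.
calcified operculum: derived state 'absent' in K, M, and V only — synapomorphy for {K, M, V}.
prehensile tail (derived state 'absent') is shared by all ingroup taxa — unites the whole ingroup.
fruit dehiscent: derived state 'present' in M and V only — synapomorphy for {M, V}.
Only K, M, V, and Z show the derived state 'present' for hollow quills, supporting them as a clade.
Most parsimonious ingroup topology: (Q,((K,(V,M)),Z)).
Changes per character on this tree: calcified operculum: 1; prehensile tail: 1; fruit dehiscent: 1; hollow quills: 1.
Total = 4.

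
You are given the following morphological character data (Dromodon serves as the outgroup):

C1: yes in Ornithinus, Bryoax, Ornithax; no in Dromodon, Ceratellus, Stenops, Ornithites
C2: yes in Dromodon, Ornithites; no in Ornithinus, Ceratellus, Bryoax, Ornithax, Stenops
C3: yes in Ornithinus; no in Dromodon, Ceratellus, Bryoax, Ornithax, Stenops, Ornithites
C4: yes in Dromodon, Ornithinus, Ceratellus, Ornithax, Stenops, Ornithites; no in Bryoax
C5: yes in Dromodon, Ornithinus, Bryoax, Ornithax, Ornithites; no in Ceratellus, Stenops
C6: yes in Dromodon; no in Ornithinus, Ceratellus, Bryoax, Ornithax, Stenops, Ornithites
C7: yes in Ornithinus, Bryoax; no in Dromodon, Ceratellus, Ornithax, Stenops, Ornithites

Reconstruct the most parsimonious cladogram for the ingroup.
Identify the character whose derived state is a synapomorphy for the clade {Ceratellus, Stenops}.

Character polarity is set by the outgroup: the derived state is whichever differs from the outgroup's state, so for C2, C4, C5, C6 the derived state is 'no', and for the remaining characters it is 'yes'.
C1: derived state 'yes' in Bryoax, Ornithax, and Ornithinus only — synapomorphy for {Bryoax, Ornithax, Ornithinus}.
C2: derived state 'no' in Bryoax, Ceratellus, Ornithax, Ornithinus, and Stenops only — synapomorphy for {Bryoax, Ceratellus, Ornithax, Ornithinus, Stenops}.
C3 (derived state 'yes') is unique to Ornithinus (autapomorphy; uninformative for grouping).
C4 (derived state 'no') is unique to Bryoax (autapomorphy; uninformative for grouping).
Only Ceratellus and Stenops show the derived state 'no' for C5, supporting them as a clade.
C6 (derived state 'no') is shared by all ingroup taxa — unites the whole ingroup.
Only Bryoax and Ornithinus show the derived state 'yes' for C7, supporting them as a clade.
Most parsimonious ingroup topology: ((((Ornithinus,Bryoax),Ornithax),(Ceratellus,Stenops)),Ornithites).
The clade {Ceratellus, Stenops} is supported by C5: its derived state 'no' occurs in exactly those taxa and in no other taxon (including the outgroup).

C5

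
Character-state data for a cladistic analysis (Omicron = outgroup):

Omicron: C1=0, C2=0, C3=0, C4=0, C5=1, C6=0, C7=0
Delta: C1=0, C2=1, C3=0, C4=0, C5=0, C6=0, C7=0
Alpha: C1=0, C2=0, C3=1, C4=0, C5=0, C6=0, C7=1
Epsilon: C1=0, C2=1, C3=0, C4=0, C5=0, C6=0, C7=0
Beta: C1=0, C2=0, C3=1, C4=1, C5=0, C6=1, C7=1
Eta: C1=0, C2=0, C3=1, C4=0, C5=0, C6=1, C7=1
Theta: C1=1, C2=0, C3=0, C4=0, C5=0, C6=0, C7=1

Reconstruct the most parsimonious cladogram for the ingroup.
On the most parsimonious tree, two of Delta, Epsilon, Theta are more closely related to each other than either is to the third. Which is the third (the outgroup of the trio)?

Theta

Character polarity is set by the outgroup: the derived state is whichever differs from the outgroup's state, so for C5 the derived state is '0', and for the remaining characters it is '1'.
C1: derived state '1' in Theta only — an autapomorphy, so it tells us nothing about relationships among taxa.
Only Delta and Epsilon show the derived state '1' for C2, supporting them as a clade.
C3: derived state '1' in Alpha, Beta, and Eta only — synapomorphy for {Alpha, Beta, Eta}.
C4 (derived state '1') is unique to Beta (autapomorphy; uninformative for grouping).
All ingroup taxa share the derived state '0' for C5; it defines the ingroup but does not resolve relationships within it.
C6 (derived state '1') is shared by Beta and Eta — a synapomorphy uniting that clade.
Only Alpha, Beta, Eta, and Theta show the derived state '1' for C7, supporting them as a clade.
Most parsimonious ingroup topology: ((Delta,Epsilon),((Alpha,(Beta,Eta)),Theta)).
Epsilon and Delta share a more recent common ancestor with each other than either does with Theta, so Theta is the least closely related of the three.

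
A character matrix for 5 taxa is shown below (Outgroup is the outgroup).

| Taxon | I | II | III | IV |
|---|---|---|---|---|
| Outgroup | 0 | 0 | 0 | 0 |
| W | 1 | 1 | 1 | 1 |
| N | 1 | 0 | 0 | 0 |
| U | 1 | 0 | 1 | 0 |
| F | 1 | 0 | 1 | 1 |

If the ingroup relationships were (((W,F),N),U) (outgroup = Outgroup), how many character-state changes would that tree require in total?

5

Map each character onto (((W,F),N),U) (rooted by Outgroup) and count the minimum state changes it requires (Fitch parsimony):
I: 1; II: 1; III: 2; IV: 1.
Total tree length = 5.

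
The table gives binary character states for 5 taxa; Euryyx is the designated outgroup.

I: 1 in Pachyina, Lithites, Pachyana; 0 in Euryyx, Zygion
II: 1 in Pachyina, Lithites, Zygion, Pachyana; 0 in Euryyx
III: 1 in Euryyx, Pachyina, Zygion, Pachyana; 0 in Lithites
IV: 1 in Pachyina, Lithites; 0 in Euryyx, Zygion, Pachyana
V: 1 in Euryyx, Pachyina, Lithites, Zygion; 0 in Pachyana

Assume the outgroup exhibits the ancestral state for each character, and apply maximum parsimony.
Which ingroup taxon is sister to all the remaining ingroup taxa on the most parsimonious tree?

Character polarity is set by the outgroup: the derived state is whichever differs from the outgroup's state, so for III, V the derived state is '0', and for the remaining characters it is '1'.
I: derived state '1' in Lithites, Pachyana, and Pachyina only — synapomorphy for {Lithites, Pachyana, Pachyina}.
All ingroup taxa share the derived state '1' for II; it defines the ingroup but does not resolve relationships within it.
III: derived state '0' in Lithites only — an autapomorphy, so it tells us nothing about relationships among taxa.
Only Lithites and Pachyina show the derived state '1' for IV, supporting them as a clade.
V: derived state '0' in Pachyana only — an autapomorphy, so it tells us nothing about relationships among taxa.
Most parsimonious ingroup topology: (((Pachyina,Lithites),Pachyana),Zygion).
Zygion is sister to the clade containing all other ingroup taxa, so it is the earliest-diverging (most basal) ingroup lineage.

Zygion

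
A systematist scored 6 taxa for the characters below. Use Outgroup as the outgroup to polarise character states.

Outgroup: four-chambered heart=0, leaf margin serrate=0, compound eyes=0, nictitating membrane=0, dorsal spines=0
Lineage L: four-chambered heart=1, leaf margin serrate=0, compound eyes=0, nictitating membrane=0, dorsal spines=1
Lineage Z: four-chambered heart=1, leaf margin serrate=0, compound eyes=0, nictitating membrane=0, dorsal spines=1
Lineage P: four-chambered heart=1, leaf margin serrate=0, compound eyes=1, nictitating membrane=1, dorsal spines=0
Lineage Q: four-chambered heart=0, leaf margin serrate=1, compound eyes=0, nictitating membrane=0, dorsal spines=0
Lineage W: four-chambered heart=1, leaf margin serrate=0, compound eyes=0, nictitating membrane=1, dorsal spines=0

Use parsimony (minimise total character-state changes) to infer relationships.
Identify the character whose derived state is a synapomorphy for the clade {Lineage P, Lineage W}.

nictitating membrane

The outgroup has state '0' for every character, so '1' is the derived state throughout.
Only Lineage L, Lineage P, Lineage W, and Lineage Z show the derived state '1' for four-chambered heart, supporting them as a clade.
leaf margin serrate: derived state '1' in Lineage Q only — an autapomorphy, so it tells us nothing about relationships among taxa.
compound eyes: derived state '1' in Lineage P only — an autapomorphy, so it tells us nothing about relationships among taxa.
nictitating membrane: derived state '1' in Lineage P and Lineage W only — synapomorphy for {Lineage P, Lineage W}.
dorsal spines: derived state '1' in Lineage L and Lineage Z only — synapomorphy for {Lineage L, Lineage Z}.
Most parsimonious ingroup topology: (((Lineage L,Lineage Z),(Lineage P,Lineage W)),Lineage Q).
The clade {Lineage P, Lineage W} is supported by nictitating membrane: its derived state '1' occurs in exactly those taxa and in no other taxon (including the outgroup).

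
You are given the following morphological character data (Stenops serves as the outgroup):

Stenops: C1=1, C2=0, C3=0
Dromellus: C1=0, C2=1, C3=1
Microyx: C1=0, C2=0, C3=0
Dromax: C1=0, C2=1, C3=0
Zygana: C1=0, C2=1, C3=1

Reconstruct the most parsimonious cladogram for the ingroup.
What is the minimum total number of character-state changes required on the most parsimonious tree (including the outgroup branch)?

Character polarity is set by the outgroup: the derived state is whichever differs from the outgroup's state, so for C1 the derived state is '0', and for the remaining characters it is '1'.
C1 (derived state '0') is shared by all ingroup taxa — unites the whole ingroup.
C2: derived state '1' in Dromax, Dromellus, and Zygana only — synapomorphy for {Dromax, Dromellus, Zygana}.
Only Dromellus and Zygana show the derived state '1' for C3, supporting them as a clade.
Most parsimonious ingroup topology: (((Dromellus,Zygana),Dromax),Microyx).
Changes per character on this tree: C1: 1; C2: 1; C3: 1.
Total = 3.

3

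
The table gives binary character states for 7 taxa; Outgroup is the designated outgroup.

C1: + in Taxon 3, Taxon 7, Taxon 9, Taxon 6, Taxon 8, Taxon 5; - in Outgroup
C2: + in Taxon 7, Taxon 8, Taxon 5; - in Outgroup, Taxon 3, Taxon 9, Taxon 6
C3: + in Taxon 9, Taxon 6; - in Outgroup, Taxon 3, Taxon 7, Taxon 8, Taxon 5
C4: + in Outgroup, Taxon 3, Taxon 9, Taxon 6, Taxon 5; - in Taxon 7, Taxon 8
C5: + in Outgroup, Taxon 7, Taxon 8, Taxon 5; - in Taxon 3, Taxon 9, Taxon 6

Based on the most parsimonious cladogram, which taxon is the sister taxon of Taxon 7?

Character polarity is set by the outgroup: the derived state is whichever differs from the outgroup's state, so for C4, C5 the derived state is '-', and for the remaining characters it is '+'.
C1 (derived state '+') is shared by all ingroup taxa — unites the whole ingroup.
C2: derived state '+' in Taxon 5, Taxon 7, and Taxon 8 only — synapomorphy for {Taxon 5, Taxon 7, Taxon 8}.
Only Taxon 6 and Taxon 9 show the derived state '+' for C3, supporting them as a clade.
Only Taxon 7 and Taxon 8 show the derived state '-' for C4, supporting them as a clade.
C5: derived state '-' in Taxon 3, Taxon 6, and Taxon 9 only — synapomorphy for {Taxon 3, Taxon 6, Taxon 9}.
Most parsimonious ingroup topology: ((Taxon 3,(Taxon 9,Taxon 6)),((Taxon 7,Taxon 8),Taxon 5)).
Taxon 7 and Taxon 8 form a cherry on this tree, so they are sister taxa.

Taxon 8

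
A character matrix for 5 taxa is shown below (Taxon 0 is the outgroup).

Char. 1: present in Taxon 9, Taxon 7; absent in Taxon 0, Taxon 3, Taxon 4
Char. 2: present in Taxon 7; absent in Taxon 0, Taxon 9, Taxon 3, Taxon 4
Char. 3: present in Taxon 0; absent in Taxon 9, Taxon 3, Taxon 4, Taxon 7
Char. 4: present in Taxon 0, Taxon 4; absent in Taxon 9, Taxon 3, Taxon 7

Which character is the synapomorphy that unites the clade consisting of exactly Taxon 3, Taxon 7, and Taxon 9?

Char. 4

Character polarity is set by the outgroup: the derived state is whichever differs from the outgroup's state, so for Char. 3, Char. 4 the derived state is 'absent', and for the remaining characters it is 'present'.
Char. 1: derived state 'present' in Taxon 7 and Taxon 9 only — synapomorphy for {Taxon 7, Taxon 9}.
Char. 2: derived state 'present' in Taxon 7 only — an autapomorphy, so it tells us nothing about relationships among taxa.
All ingroup taxa share the derived state 'absent' for Char. 3; it defines the ingroup but does not resolve relationships within it.
Char. 4 (derived state 'absent') is shared by Taxon 3, Taxon 7, and Taxon 9 — a synapomorphy uniting that clade.
Most parsimonious ingroup topology: (((Taxon 9,Taxon 7),Taxon 3),Taxon 4).
The clade {Taxon 3, Taxon 7, Taxon 9} is supported by Char. 4: its derived state 'absent' occurs in exactly those taxa and in no other taxon (including the outgroup).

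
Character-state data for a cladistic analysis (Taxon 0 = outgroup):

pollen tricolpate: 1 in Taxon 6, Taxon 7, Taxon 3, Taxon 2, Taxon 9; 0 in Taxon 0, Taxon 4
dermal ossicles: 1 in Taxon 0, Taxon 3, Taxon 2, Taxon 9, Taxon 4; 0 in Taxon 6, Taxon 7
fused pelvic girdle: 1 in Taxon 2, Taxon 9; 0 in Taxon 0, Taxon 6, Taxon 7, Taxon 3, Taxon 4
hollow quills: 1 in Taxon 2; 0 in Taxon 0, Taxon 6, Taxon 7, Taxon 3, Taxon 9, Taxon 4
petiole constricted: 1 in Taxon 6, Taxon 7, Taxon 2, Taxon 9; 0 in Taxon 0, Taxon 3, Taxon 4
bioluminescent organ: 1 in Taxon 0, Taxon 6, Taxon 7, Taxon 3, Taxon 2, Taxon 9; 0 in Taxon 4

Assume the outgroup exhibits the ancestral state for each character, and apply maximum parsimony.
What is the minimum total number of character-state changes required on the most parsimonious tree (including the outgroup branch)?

6

Character polarity is set by the outgroup: the derived state is whichever differs from the outgroup's state, so for dermal ossicles, bioluminescent organ the derived state is '0', and for the remaining characters it is '1'.
pollen tricolpate (derived state '1') is shared by Taxon 2, Taxon 3, Taxon 6, Taxon 7, and Taxon 9 — a synapomorphy uniting that clade.
Only Taxon 6 and Taxon 7 show the derived state '0' for dermal ossicles, supporting them as a clade.
fused pelvic girdle: derived state '1' in Taxon 2 and Taxon 9 only — synapomorphy for {Taxon 2, Taxon 9}.
hollow quills (derived state '1') is unique to Taxon 2 (autapomorphy; uninformative for grouping).
petiole constricted: derived state '1' in Taxon 2, Taxon 6, Taxon 7, and Taxon 9 only — synapomorphy for {Taxon 2, Taxon 6, Taxon 7, Taxon 9}.
bioluminescent organ: derived state '0' in Taxon 4 only — an autapomorphy, so it tells us nothing about relationships among taxa.
Most parsimonious ingroup topology: ((((Taxon 6,Taxon 7),(Taxon 2,Taxon 9)),Taxon 3),Taxon 4).
Changes per character on this tree: pollen tricolpate: 1; dermal ossicles: 1; fused pelvic girdle: 1; hollow quills: 1; petiole constricted: 1; bioluminescent organ: 1.
Total = 6.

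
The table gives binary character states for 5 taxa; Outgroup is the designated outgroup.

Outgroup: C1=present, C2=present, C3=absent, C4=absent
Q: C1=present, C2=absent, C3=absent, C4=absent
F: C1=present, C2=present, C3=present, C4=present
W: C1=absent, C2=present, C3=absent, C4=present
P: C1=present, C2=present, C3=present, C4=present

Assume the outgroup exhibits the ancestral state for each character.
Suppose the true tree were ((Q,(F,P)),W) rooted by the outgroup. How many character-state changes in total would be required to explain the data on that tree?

Map each character onto ((Q,(F,P)),W) (rooted by Outgroup) and count the minimum state changes it requires (Fitch parsimony):
C1: 1; C2: 1; C3: 1; C4: 2.
Total tree length = 5.

5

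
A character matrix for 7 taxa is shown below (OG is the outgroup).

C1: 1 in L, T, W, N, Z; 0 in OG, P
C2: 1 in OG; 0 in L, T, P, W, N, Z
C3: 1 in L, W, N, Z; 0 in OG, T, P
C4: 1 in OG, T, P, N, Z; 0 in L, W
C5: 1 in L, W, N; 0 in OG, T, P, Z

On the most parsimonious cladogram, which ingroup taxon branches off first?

P

Character polarity is set by the outgroup: the derived state is whichever differs from the outgroup's state, so for C2, C4 the derived state is '0', and for the remaining characters it is '1'.
C1: derived state '1' in L, N, T, W, and Z only — synapomorphy for {L, N, T, W, Z}.
C2 (derived state '0') is shared by all ingroup taxa — unites the whole ingroup.
Only L, N, W, and Z show the derived state '1' for C3, supporting them as a clade.
C4 (derived state '0') is shared by L and W — a synapomorphy uniting that clade.
C5 (derived state '1') is shared by L, N, and W — a synapomorphy uniting that clade.
Most parsimonious ingroup topology: (((((L,W),N),Z),T),P).
P is sister to the clade containing all other ingroup taxa, so it is the earliest-diverging (most basal) ingroup lineage.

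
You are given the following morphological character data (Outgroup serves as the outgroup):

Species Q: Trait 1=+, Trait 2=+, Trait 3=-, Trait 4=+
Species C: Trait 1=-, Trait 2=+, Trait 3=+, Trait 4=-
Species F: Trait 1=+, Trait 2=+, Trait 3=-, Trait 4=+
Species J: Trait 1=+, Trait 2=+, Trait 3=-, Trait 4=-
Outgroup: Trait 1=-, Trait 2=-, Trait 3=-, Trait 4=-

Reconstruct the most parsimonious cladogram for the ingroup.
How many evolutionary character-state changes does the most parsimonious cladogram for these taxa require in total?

4

The outgroup has state '-' for every character, so '+' is the derived state throughout.
Trait 1: derived state '+' in Species F, Species J, and Species Q only — synapomorphy for {Species F, Species J, Species Q}.
Trait 2 (derived state '+') is shared by all ingroup taxa — unites the whole ingroup.
Trait 3 (derived state '+') is unique to Species C (autapomorphy; uninformative for grouping).
Trait 4: derived state '+' in Species F and Species Q only — synapomorphy for {Species F, Species Q}.
Most parsimonious ingroup topology: (((Species Q,Species F),Species J),Species C).
Changes per character on this tree: Trait 1: 1; Trait 2: 1; Trait 3: 1; Trait 4: 1.
Total = 4.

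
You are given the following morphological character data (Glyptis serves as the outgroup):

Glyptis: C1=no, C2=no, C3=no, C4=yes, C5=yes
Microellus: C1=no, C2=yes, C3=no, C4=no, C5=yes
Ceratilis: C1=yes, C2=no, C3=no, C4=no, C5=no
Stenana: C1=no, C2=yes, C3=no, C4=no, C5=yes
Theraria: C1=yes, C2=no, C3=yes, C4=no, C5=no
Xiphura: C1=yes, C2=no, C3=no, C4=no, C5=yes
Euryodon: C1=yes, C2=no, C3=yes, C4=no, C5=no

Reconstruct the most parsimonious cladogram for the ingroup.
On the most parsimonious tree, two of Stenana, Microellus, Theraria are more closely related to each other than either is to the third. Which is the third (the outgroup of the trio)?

Character polarity is set by the outgroup: the derived state is whichever differs from the outgroup's state, so for C4, C5 the derived state is 'no', and for the remaining characters it is 'yes'.
C1 (derived state 'yes') is shared by Ceratilis, Euryodon, Theraria, and Xiphura — a synapomorphy uniting that clade.
Only Microellus and Stenana show the derived state 'yes' for C2, supporting them as a clade.
C3 (derived state 'yes') is shared by Euryodon and Theraria — a synapomorphy uniting that clade.
C4 (derived state 'no') is shared by all ingroup taxa — unites the whole ingroup.
C5: derived state 'no' in Ceratilis, Euryodon, and Theraria only — synapomorphy for {Ceratilis, Euryodon, Theraria}.
Most parsimonious ingroup topology: ((Microellus,Stenana),((Ceratilis,(Theraria,Euryodon)),Xiphura)).
Microellus and Stenana share a more recent common ancestor with each other than either does with Theraria, so Theraria is the least closely related of the three.

Theraria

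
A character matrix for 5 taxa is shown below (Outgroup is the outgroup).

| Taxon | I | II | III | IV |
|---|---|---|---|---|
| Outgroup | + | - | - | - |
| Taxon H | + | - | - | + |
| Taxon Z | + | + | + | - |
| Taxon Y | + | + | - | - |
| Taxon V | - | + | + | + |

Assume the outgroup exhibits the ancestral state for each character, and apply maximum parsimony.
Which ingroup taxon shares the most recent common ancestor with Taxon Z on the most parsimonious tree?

Character polarity is set by the outgroup: the derived state is whichever differs from the outgroup's state, so for I the derived state is '-', and for the remaining characters it is '+'.
I: derived state '-' in Taxon V only — an autapomorphy, so it tells us nothing about relationships among taxa.
II (derived state '+') is shared by Taxon V, Taxon Y, and Taxon Z — a synapomorphy uniting that clade.
III (derived state '+') is shared by Taxon V and Taxon Z — a synapomorphy uniting that clade.
IV (state '+') occurs in Taxon H and Taxon V but conflicts with the nesting implied by the other characters — most parsimoniously interpreted as homoplasy.
Most parsimonious ingroup topology: (Taxon H,((Taxon Z,Taxon V),Taxon Y)).
Taxon Z and Taxon V form a cherry on this tree, so they are sister taxa.

Taxon V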